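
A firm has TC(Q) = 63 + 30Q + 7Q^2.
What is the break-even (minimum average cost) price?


AC(Q) = 63/Q + 30 + 7Q
To minimize: dAC/dQ = -63/Q^2 + 7 = 0
Q^2 = 63/7 = 9
Q* = 3
Min AC = 63/3 + 30 + 7*3
Min AC = 21 + 30 + 21 = 72

72


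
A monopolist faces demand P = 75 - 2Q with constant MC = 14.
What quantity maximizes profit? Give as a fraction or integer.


TR = P*Q = (75 - 2Q)Q = 75Q - 2Q^2
MR = dTR/dQ = 75 - 4Q
Set MR = MC:
75 - 4Q = 14
61 = 4Q
Q* = 61/4 = 61/4

61/4


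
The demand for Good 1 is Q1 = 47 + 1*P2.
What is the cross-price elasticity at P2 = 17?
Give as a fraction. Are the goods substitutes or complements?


dQ1/dP2 = 1
At P2 = 17: Q1 = 47 + 1*17 = 64
Exy = (dQ1/dP2)(P2/Q1) = 1 * 17 / 64 = 17/64
Since Exy > 0, the goods are substitutes.

17/64 (substitutes)


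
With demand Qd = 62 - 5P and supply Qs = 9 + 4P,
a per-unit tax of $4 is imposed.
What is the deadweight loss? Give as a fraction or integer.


Pre-tax equilibrium quantity: Q* = 293/9
Post-tax equilibrium quantity: Q_tax = 71/3
Reduction in quantity: Q* - Q_tax = 80/9
DWL = (1/2) * tax * (Q* - Q_tax)
DWL = (1/2) * 4 * 80/9 = 160/9

160/9


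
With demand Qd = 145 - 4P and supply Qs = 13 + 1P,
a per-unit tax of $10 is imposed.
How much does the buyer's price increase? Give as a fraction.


With a per-unit tax, the buyer's price increase depends on relative slopes.
Supply slope: d = 1, Demand slope: b = 4
Buyer's price increase = d * tax / (b + d)
= 1 * 10 / (4 + 1)
= 10 / 5 = 2

2


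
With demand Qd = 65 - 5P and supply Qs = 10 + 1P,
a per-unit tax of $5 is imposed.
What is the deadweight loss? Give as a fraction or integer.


Pre-tax equilibrium quantity: Q* = 115/6
Post-tax equilibrium quantity: Q_tax = 15
Reduction in quantity: Q* - Q_tax = 25/6
DWL = (1/2) * tax * (Q* - Q_tax)
DWL = (1/2) * 5 * 25/6 = 125/12

125/12


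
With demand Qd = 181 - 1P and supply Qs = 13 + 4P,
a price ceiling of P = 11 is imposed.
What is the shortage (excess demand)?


At P = 11:
Qd = 181 - 1*11 = 170
Qs = 13 + 4*11 = 57
Shortage = Qd - Qs = 170 - 57 = 113

113


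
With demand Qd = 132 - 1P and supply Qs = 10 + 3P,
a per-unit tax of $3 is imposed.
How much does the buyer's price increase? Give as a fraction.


With a per-unit tax, the buyer's price increase depends on relative slopes.
Supply slope: d = 3, Demand slope: b = 1
Buyer's price increase = d * tax / (b + d)
= 3 * 3 / (1 + 3)
= 9 / 4 = 9/4

9/4


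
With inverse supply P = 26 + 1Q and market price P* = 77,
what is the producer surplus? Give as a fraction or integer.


Minimum supply price (at Q=0): P_min = 26
Quantity supplied at P* = 77:
Q* = (77 - 26)/1 = 51
PS = (1/2) * Q* * (P* - P_min)
PS = (1/2) * 51 * (77 - 26)
PS = (1/2) * 51 * 51 = 2601/2

2601/2


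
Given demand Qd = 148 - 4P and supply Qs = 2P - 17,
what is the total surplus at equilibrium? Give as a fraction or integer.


Find equilibrium: 148 - 4P = 2P - 17
148 + 17 = 6P
P* = 165/6 = 55/2
Q* = 2*55/2 - 17 = 38
Inverse demand: P = 37 - Q/4, so P_max = 37
Inverse supply: P = 17/2 + Q/2, so P_min = 17/2
CS = (1/2) * 38 * (37 - 55/2) = 361/2
PS = (1/2) * 38 * (55/2 - 17/2) = 361
TS = CS + PS = 361/2 + 361 = 1083/2

1083/2


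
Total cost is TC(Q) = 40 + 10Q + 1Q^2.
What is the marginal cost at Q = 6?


MC = dTC/dQ = 10 + 2*1*Q
At Q = 6:
MC = 10 + 2*6
MC = 10 + 12 = 22

22


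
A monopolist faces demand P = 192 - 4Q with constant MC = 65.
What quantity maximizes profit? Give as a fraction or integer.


TR = P*Q = (192 - 4Q)Q = 192Q - 4Q^2
MR = dTR/dQ = 192 - 8Q
Set MR = MC:
192 - 8Q = 65
127 = 8Q
Q* = 127/8 = 127/8

127/8


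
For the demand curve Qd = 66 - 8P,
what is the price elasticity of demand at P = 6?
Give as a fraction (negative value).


dQ/dP = -8
At P = 6: Q = 66 - 8*6 = 18
E = (dQ/dP)(P/Q) = (-8)(6/18) = -8/3

-8/3


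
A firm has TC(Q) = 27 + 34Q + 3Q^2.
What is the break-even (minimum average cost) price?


AC(Q) = 27/Q + 34 + 3Q
To minimize: dAC/dQ = -27/Q^2 + 3 = 0
Q^2 = 27/3 = 9
Q* = 3
Min AC = 27/3 + 34 + 3*3
Min AC = 9 + 34 + 9 = 52

52


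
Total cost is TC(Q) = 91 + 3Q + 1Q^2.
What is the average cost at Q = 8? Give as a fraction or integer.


TC(8) = 91 + 3*8 + 1*8^2
TC(8) = 91 + 24 + 64 = 179
AC = TC/Q = 179/8 = 179/8

179/8


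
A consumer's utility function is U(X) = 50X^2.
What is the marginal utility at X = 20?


MU = dU/dX = 50*2*X^(2-1)
MU = 100*X^1
At X = 20:
MU = 100 * 20^1
MU = 100 * 20 = 2000

2000


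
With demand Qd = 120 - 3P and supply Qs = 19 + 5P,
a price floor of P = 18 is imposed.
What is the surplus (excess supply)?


At P = 18:
Qd = 120 - 3*18 = 66
Qs = 19 + 5*18 = 109
Surplus = Qs - Qd = 109 - 66 = 43

43


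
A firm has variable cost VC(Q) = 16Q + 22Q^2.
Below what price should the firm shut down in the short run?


AVC(Q) = VC(Q)/Q = 16 + 22Q
AVC is increasing in Q, so minimum AVC is at Q -> 0+.
Min AVC = 16
The firm should shut down if P < 16.

16


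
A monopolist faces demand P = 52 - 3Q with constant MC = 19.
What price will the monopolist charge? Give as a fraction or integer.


MR = 52 - 6Q
Set MR = MC: 52 - 6Q = 19
Q* = 11/2
Substitute into demand:
P* = 52 - 3*11/2 = 71/2

71/2


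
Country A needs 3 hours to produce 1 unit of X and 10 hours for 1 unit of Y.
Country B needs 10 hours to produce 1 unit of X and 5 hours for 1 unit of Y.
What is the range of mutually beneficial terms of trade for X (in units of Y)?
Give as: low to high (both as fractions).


Opportunity cost of X for Country A = hours_X / hours_Y = 3/10 = 3/10 units of Y
Opportunity cost of X for Country B = hours_X / hours_Y = 10/5 = 2 units of Y
Terms of trade must be between the two opportunity costs.
Range: 3/10 to 2

3/10 to 2


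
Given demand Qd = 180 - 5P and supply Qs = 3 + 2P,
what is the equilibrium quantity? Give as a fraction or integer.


First find equilibrium price:
180 - 5P = 3 + 2P
P* = 177/7 = 177/7
Then substitute into demand:
Q* = 180 - 5 * 177/7 = 375/7

375/7


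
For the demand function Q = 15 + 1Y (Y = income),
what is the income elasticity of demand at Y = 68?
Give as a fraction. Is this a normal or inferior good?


dQ/dY = 1
At Y = 68: Q = 15 + 1*68 = 83
Ey = (dQ/dY)(Y/Q) = 1 * 68 / 83 = 68/83
Since Ey > 0, this is a normal good.

68/83 (normal good)


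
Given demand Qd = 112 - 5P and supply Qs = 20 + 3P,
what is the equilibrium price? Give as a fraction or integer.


At equilibrium, Qd = Qs.
112 - 5P = 20 + 3P
112 - 20 = 5P + 3P
92 = 8P
P* = 92/8 = 23/2

23/2


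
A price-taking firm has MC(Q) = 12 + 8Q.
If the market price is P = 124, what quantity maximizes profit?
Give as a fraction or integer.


In perfect competition, profit is maximized where P = MC.
124 = 12 + 8Q
112 = 8Q
Q* = 112/8 = 14

14


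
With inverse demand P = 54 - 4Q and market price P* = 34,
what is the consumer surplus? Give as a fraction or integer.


Maximum willingness to pay (at Q=0): P_max = 54
Quantity demanded at P* = 34:
Q* = (54 - 34)/4 = 5
CS = (1/2) * Q* * (P_max - P*)
CS = (1/2) * 5 * (54 - 34)
CS = (1/2) * 5 * 20 = 50

50


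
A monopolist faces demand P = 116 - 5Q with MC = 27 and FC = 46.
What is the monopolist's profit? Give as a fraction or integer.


MR = MC: 116 - 10Q = 27
Q* = 89/10
P* = 116 - 5*89/10 = 143/2
Profit = (P* - MC)*Q* - FC
= (143/2 - 27)*89/10 - 46
= 89/2*89/10 - 46
= 7921/20 - 46 = 7001/20

7001/20


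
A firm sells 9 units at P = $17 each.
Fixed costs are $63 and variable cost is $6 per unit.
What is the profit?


Total Revenue = P * Q = 17 * 9 = $153
Total Cost = FC + VC*Q = 63 + 6*9 = $117
Profit = TR - TC = 153 - 117 = $36

$36


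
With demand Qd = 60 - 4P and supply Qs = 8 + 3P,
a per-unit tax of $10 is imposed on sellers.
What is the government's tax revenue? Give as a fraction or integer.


With tax on sellers, new supply: Qs' = 8 + 3(P - 10)
= 3P - 22
New equilibrium quantity:
Q_new = 92/7
Tax revenue = tax * Q_new = 10 * 92/7 = 920/7

920/7


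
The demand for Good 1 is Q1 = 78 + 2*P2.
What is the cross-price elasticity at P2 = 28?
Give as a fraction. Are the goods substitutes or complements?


dQ1/dP2 = 2
At P2 = 28: Q1 = 78 + 2*28 = 134
Exy = (dQ1/dP2)(P2/Q1) = 2 * 28 / 134 = 28/67
Since Exy > 0, the goods are substitutes.

28/67 (substitutes)


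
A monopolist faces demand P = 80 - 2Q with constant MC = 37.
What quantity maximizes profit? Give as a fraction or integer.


TR = P*Q = (80 - 2Q)Q = 80Q - 2Q^2
MR = dTR/dQ = 80 - 4Q
Set MR = MC:
80 - 4Q = 37
43 = 4Q
Q* = 43/4 = 43/4

43/4


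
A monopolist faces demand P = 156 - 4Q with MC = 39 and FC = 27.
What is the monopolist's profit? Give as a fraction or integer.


MR = MC: 156 - 8Q = 39
Q* = 117/8
P* = 156 - 4*117/8 = 195/2
Profit = (P* - MC)*Q* - FC
= (195/2 - 39)*117/8 - 27
= 117/2*117/8 - 27
= 13689/16 - 27 = 13257/16

13257/16


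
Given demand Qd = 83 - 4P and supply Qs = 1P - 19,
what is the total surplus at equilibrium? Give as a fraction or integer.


Find equilibrium: 83 - 4P = 1P - 19
83 + 19 = 5P
P* = 102/5 = 102/5
Q* = 1*102/5 - 19 = 7/5
Inverse demand: P = 83/4 - Q/4, so P_max = 83/4
Inverse supply: P = 19 + Q/1, so P_min = 19
CS = (1/2) * 7/5 * (83/4 - 102/5) = 49/200
PS = (1/2) * 7/5 * (102/5 - 19) = 49/50
TS = CS + PS = 49/200 + 49/50 = 49/40

49/40


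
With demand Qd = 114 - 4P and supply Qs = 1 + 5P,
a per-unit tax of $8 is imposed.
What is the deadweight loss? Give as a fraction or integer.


Pre-tax equilibrium quantity: Q* = 574/9
Post-tax equilibrium quantity: Q_tax = 46
Reduction in quantity: Q* - Q_tax = 160/9
DWL = (1/2) * tax * (Q* - Q_tax)
DWL = (1/2) * 8 * 160/9 = 640/9

640/9


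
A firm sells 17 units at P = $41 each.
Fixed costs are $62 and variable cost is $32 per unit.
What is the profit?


Total Revenue = P * Q = 41 * 17 = $697
Total Cost = FC + VC*Q = 62 + 32*17 = $606
Profit = TR - TC = 697 - 606 = $91

$91


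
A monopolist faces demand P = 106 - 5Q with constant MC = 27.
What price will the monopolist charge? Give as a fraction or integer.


MR = 106 - 10Q
Set MR = MC: 106 - 10Q = 27
Q* = 79/10
Substitute into demand:
P* = 106 - 5*79/10 = 133/2

133/2


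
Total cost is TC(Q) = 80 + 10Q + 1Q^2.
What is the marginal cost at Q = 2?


MC = dTC/dQ = 10 + 2*1*Q
At Q = 2:
MC = 10 + 2*2
MC = 10 + 4 = 14

14


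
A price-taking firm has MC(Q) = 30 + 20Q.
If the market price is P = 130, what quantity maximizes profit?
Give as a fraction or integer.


In perfect competition, profit is maximized where P = MC.
130 = 30 + 20Q
100 = 20Q
Q* = 100/20 = 5

5


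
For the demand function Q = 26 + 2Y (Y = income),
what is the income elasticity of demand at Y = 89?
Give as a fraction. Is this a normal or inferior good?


dQ/dY = 2
At Y = 89: Q = 26 + 2*89 = 204
Ey = (dQ/dY)(Y/Q) = 2 * 89 / 204 = 89/102
Since Ey > 0, this is a normal good.

89/102 (normal good)


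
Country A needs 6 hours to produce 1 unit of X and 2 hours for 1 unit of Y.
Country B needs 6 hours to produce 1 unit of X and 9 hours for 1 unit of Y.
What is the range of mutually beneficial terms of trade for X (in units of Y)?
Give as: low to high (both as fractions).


Opportunity cost of X for Country A = hours_X / hours_Y = 6/2 = 3 units of Y
Opportunity cost of X for Country B = hours_X / hours_Y = 6/9 = 2/3 units of Y
Terms of trade must be between the two opportunity costs.
Range: 2/3 to 3

2/3 to 3


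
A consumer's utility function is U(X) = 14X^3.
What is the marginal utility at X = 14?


MU = dU/dX = 14*3*X^(3-1)
MU = 42*X^2
At X = 14:
MU = 42 * 14^2
MU = 42 * 196 = 8232

8232


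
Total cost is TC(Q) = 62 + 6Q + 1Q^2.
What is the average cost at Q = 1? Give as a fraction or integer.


TC(1) = 62 + 6*1 + 1*1^2
TC(1) = 62 + 6 + 1 = 69
AC = TC/Q = 69/1 = 69

69


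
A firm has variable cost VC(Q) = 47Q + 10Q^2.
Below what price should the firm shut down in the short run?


AVC(Q) = VC(Q)/Q = 47 + 10Q
AVC is increasing in Q, so minimum AVC is at Q -> 0+.
Min AVC = 47
The firm should shut down if P < 47.

47


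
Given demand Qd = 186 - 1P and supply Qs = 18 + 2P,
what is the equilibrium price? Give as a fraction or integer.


At equilibrium, Qd = Qs.
186 - 1P = 18 + 2P
186 - 18 = 1P + 2P
168 = 3P
P* = 168/3 = 56

56


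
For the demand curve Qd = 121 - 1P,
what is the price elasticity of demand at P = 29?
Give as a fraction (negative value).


dQ/dP = -1
At P = 29: Q = 121 - 1*29 = 92
E = (dQ/dP)(P/Q) = (-1)(29/92) = -29/92

-29/92


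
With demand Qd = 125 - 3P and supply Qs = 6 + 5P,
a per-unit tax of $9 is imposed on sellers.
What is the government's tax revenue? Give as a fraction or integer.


With tax on sellers, new supply: Qs' = 6 + 5(P - 9)
= 5P - 39
New equilibrium quantity:
Q_new = 127/2
Tax revenue = tax * Q_new = 9 * 127/2 = 1143/2

1143/2


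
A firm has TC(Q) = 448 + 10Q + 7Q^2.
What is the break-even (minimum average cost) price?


AC(Q) = 448/Q + 10 + 7Q
To minimize: dAC/dQ = -448/Q^2 + 7 = 0
Q^2 = 448/7 = 64
Q* = 8
Min AC = 448/8 + 10 + 7*8
Min AC = 56 + 10 + 56 = 122

122


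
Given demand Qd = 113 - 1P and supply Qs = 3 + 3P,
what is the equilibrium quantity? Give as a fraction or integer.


First find equilibrium price:
113 - 1P = 3 + 3P
P* = 110/4 = 55/2
Then substitute into demand:
Q* = 113 - 1 * 55/2 = 171/2

171/2


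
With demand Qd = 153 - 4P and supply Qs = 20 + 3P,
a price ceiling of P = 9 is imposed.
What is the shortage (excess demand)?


At P = 9:
Qd = 153 - 4*9 = 117
Qs = 20 + 3*9 = 47
Shortage = Qd - Qs = 117 - 47 = 70

70


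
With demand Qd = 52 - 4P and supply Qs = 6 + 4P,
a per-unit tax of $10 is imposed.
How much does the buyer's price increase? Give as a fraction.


With a per-unit tax, the buyer's price increase depends on relative slopes.
Supply slope: d = 4, Demand slope: b = 4
Buyer's price increase = d * tax / (b + d)
= 4 * 10 / (4 + 4)
= 40 / 8 = 5

5


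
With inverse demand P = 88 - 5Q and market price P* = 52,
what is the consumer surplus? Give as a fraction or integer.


Maximum willingness to pay (at Q=0): P_max = 88
Quantity demanded at P* = 52:
Q* = (88 - 52)/5 = 36/5
CS = (1/2) * Q* * (P_max - P*)
CS = (1/2) * 36/5 * (88 - 52)
CS = (1/2) * 36/5 * 36 = 648/5

648/5


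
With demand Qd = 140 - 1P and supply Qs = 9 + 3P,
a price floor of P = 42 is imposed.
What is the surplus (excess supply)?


At P = 42:
Qd = 140 - 1*42 = 98
Qs = 9 + 3*42 = 135
Surplus = Qs - Qd = 135 - 98 = 37

37


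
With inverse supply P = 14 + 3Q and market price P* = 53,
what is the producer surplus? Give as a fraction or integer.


Minimum supply price (at Q=0): P_min = 14
Quantity supplied at P* = 53:
Q* = (53 - 14)/3 = 13
PS = (1/2) * Q* * (P* - P_min)
PS = (1/2) * 13 * (53 - 14)
PS = (1/2) * 13 * 39 = 507/2

507/2


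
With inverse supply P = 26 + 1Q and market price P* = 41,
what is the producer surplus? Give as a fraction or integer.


Minimum supply price (at Q=0): P_min = 26
Quantity supplied at P* = 41:
Q* = (41 - 26)/1 = 15
PS = (1/2) * Q* * (P* - P_min)
PS = (1/2) * 15 * (41 - 26)
PS = (1/2) * 15 * 15 = 225/2

225/2


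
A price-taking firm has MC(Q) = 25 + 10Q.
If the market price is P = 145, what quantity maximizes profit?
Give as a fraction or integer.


In perfect competition, profit is maximized where P = MC.
145 = 25 + 10Q
120 = 10Q
Q* = 120/10 = 12

12


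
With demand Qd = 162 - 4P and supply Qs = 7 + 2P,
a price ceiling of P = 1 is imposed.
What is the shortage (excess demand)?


At P = 1:
Qd = 162 - 4*1 = 158
Qs = 7 + 2*1 = 9
Shortage = Qd - Qs = 158 - 9 = 149

149


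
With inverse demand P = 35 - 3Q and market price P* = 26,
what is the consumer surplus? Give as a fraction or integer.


Maximum willingness to pay (at Q=0): P_max = 35
Quantity demanded at P* = 26:
Q* = (35 - 26)/3 = 3
CS = (1/2) * Q* * (P_max - P*)
CS = (1/2) * 3 * (35 - 26)
CS = (1/2) * 3 * 9 = 27/2

27/2


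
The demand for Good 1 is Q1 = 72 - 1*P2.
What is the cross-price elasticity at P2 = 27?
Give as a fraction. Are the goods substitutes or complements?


dQ1/dP2 = -1
At P2 = 27: Q1 = 72 - 1*27 = 45
Exy = (dQ1/dP2)(P2/Q1) = -1 * 27 / 45 = -3/5
Since Exy < 0, the goods are complements.

-3/5 (complements)


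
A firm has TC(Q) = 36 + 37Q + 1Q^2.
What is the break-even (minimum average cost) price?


AC(Q) = 36/Q + 37 + 1Q
To minimize: dAC/dQ = -36/Q^2 + 1 = 0
Q^2 = 36/1 = 36
Q* = 6
Min AC = 36/6 + 37 + 1*6
Min AC = 6 + 37 + 6 = 49

49


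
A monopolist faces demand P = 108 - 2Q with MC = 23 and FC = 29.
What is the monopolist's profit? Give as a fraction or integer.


MR = MC: 108 - 4Q = 23
Q* = 85/4
P* = 108 - 2*85/4 = 131/2
Profit = (P* - MC)*Q* - FC
= (131/2 - 23)*85/4 - 29
= 85/2*85/4 - 29
= 7225/8 - 29 = 6993/8

6993/8


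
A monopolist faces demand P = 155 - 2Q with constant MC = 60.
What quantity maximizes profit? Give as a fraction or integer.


TR = P*Q = (155 - 2Q)Q = 155Q - 2Q^2
MR = dTR/dQ = 155 - 4Q
Set MR = MC:
155 - 4Q = 60
95 = 4Q
Q* = 95/4 = 95/4

95/4


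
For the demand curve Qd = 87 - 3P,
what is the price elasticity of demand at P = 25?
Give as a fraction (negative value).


dQ/dP = -3
At P = 25: Q = 87 - 3*25 = 12
E = (dQ/dP)(P/Q) = (-3)(25/12) = -25/4

-25/4


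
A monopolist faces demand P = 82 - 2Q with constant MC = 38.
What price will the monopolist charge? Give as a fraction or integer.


MR = 82 - 4Q
Set MR = MC: 82 - 4Q = 38
Q* = 11
Substitute into demand:
P* = 82 - 2*11 = 60

60


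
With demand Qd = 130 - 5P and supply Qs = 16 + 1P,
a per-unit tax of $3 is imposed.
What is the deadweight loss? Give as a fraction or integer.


Pre-tax equilibrium quantity: Q* = 35
Post-tax equilibrium quantity: Q_tax = 65/2
Reduction in quantity: Q* - Q_tax = 5/2
DWL = (1/2) * tax * (Q* - Q_tax)
DWL = (1/2) * 3 * 5/2 = 15/4

15/4


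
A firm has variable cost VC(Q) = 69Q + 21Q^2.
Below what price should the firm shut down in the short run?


AVC(Q) = VC(Q)/Q = 69 + 21Q
AVC is increasing in Q, so minimum AVC is at Q -> 0+.
Min AVC = 69
The firm should shut down if P < 69.

69


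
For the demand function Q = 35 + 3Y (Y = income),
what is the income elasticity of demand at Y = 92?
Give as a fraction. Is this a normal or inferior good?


dQ/dY = 3
At Y = 92: Q = 35 + 3*92 = 311
Ey = (dQ/dY)(Y/Q) = 3 * 92 / 311 = 276/311
Since Ey > 0, this is a normal good.

276/311 (normal good)


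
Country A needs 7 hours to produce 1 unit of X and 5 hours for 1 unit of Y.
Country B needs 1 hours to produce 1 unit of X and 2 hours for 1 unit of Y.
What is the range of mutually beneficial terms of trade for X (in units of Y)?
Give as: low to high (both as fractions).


Opportunity cost of X for Country A = hours_X / hours_Y = 7/5 = 7/5 units of Y
Opportunity cost of X for Country B = hours_X / hours_Y = 1/2 = 1/2 units of Y
Terms of trade must be between the two opportunity costs.
Range: 1/2 to 7/5

1/2 to 7/5


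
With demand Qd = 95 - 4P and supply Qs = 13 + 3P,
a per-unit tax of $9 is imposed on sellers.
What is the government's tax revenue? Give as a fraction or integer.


With tax on sellers, new supply: Qs' = 13 + 3(P - 9)
= 3P - 14
New equilibrium quantity:
Q_new = 229/7
Tax revenue = tax * Q_new = 9 * 229/7 = 2061/7

2061/7


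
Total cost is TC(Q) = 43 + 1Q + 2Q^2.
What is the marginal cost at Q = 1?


MC = dTC/dQ = 1 + 2*2*Q
At Q = 1:
MC = 1 + 4*1
MC = 1 + 4 = 5

5


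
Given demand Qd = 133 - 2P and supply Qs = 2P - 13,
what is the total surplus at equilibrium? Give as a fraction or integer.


Find equilibrium: 133 - 2P = 2P - 13
133 + 13 = 4P
P* = 146/4 = 73/2
Q* = 2*73/2 - 13 = 60
Inverse demand: P = 133/2 - Q/2, so P_max = 133/2
Inverse supply: P = 13/2 + Q/2, so P_min = 13/2
CS = (1/2) * 60 * (133/2 - 73/2) = 900
PS = (1/2) * 60 * (73/2 - 13/2) = 900
TS = CS + PS = 900 + 900 = 1800

1800


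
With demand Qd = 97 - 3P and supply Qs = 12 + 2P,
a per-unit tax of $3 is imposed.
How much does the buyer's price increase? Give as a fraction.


With a per-unit tax, the buyer's price increase depends on relative slopes.
Supply slope: d = 2, Demand slope: b = 3
Buyer's price increase = d * tax / (b + d)
= 2 * 3 / (3 + 2)
= 6 / 5 = 6/5

6/5


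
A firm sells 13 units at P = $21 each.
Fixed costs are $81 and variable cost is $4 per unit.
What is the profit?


Total Revenue = P * Q = 21 * 13 = $273
Total Cost = FC + VC*Q = 81 + 4*13 = $133
Profit = TR - TC = 273 - 133 = $140

$140


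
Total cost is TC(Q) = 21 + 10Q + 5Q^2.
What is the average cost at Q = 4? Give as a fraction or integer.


TC(4) = 21 + 10*4 + 5*4^2
TC(4) = 21 + 40 + 80 = 141
AC = TC/Q = 141/4 = 141/4

141/4


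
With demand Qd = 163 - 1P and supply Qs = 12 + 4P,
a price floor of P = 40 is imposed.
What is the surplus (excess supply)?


At P = 40:
Qd = 163 - 1*40 = 123
Qs = 12 + 4*40 = 172
Surplus = Qs - Qd = 172 - 123 = 49

49


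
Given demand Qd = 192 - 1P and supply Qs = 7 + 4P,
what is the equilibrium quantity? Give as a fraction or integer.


First find equilibrium price:
192 - 1P = 7 + 4P
P* = 185/5 = 37
Then substitute into demand:
Q* = 192 - 1 * 37 = 155

155


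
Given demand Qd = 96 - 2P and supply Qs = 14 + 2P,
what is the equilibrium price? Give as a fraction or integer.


At equilibrium, Qd = Qs.
96 - 2P = 14 + 2P
96 - 14 = 2P + 2P
82 = 4P
P* = 82/4 = 41/2

41/2


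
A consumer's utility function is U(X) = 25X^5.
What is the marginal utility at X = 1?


MU = dU/dX = 25*5*X^(5-1)
MU = 125*X^4
At X = 1:
MU = 125 * 1^4
MU = 125 * 1 = 125

125


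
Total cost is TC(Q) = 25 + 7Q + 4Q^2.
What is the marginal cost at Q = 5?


MC = dTC/dQ = 7 + 2*4*Q
At Q = 5:
MC = 7 + 8*5
MC = 7 + 40 = 47

47


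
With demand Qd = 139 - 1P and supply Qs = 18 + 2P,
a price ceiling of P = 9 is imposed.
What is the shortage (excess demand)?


At P = 9:
Qd = 139 - 1*9 = 130
Qs = 18 + 2*9 = 36
Shortage = Qd - Qs = 130 - 36 = 94

94


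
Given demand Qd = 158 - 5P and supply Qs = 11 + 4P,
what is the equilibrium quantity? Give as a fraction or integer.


First find equilibrium price:
158 - 5P = 11 + 4P
P* = 147/9 = 49/3
Then substitute into demand:
Q* = 158 - 5 * 49/3 = 229/3

229/3


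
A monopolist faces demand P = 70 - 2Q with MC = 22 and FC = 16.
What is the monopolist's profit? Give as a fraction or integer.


MR = MC: 70 - 4Q = 22
Q* = 12
P* = 70 - 2*12 = 46
Profit = (P* - MC)*Q* - FC
= (46 - 22)*12 - 16
= 24*12 - 16
= 288 - 16 = 272

272


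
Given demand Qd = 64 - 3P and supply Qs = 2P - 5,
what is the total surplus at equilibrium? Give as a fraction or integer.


Find equilibrium: 64 - 3P = 2P - 5
64 + 5 = 5P
P* = 69/5 = 69/5
Q* = 2*69/5 - 5 = 113/5
Inverse demand: P = 64/3 - Q/3, so P_max = 64/3
Inverse supply: P = 5/2 + Q/2, so P_min = 5/2
CS = (1/2) * 113/5 * (64/3 - 69/5) = 12769/150
PS = (1/2) * 113/5 * (69/5 - 5/2) = 12769/100
TS = CS + PS = 12769/150 + 12769/100 = 12769/60

12769/60


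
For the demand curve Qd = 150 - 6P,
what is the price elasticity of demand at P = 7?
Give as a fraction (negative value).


dQ/dP = -6
At P = 7: Q = 150 - 6*7 = 108
E = (dQ/dP)(P/Q) = (-6)(7/108) = -7/18

-7/18


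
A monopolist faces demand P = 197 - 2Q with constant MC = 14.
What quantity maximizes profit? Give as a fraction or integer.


TR = P*Q = (197 - 2Q)Q = 197Q - 2Q^2
MR = dTR/dQ = 197 - 4Q
Set MR = MC:
197 - 4Q = 14
183 = 4Q
Q* = 183/4 = 183/4

183/4


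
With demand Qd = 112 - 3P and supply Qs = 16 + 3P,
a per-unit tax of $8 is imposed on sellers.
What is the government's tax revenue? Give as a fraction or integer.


With tax on sellers, new supply: Qs' = 16 + 3(P - 8)
= 3P - 8
New equilibrium quantity:
Q_new = 52
Tax revenue = tax * Q_new = 8 * 52 = 416

416


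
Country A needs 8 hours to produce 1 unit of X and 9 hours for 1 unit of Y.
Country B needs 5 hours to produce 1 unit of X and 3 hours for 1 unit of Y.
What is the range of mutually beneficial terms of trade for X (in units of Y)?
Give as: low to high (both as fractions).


Opportunity cost of X for Country A = hours_X / hours_Y = 8/9 = 8/9 units of Y
Opportunity cost of X for Country B = hours_X / hours_Y = 5/3 = 5/3 units of Y
Terms of trade must be between the two opportunity costs.
Range: 8/9 to 5/3

8/9 to 5/3


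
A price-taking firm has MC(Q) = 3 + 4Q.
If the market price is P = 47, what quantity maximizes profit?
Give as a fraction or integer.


In perfect competition, profit is maximized where P = MC.
47 = 3 + 4Q
44 = 4Q
Q* = 44/4 = 11

11


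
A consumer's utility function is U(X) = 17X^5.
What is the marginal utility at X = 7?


MU = dU/dX = 17*5*X^(5-1)
MU = 85*X^4
At X = 7:
MU = 85 * 7^4
MU = 85 * 2401 = 204085

204085


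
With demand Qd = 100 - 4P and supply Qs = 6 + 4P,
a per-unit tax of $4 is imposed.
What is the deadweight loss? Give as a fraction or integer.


Pre-tax equilibrium quantity: Q* = 53
Post-tax equilibrium quantity: Q_tax = 45
Reduction in quantity: Q* - Q_tax = 8
DWL = (1/2) * tax * (Q* - Q_tax)
DWL = (1/2) * 4 * 8 = 16

16


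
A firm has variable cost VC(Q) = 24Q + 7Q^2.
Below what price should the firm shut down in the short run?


AVC(Q) = VC(Q)/Q = 24 + 7Q
AVC is increasing in Q, so minimum AVC is at Q -> 0+.
Min AVC = 24
The firm should shut down if P < 24.

24


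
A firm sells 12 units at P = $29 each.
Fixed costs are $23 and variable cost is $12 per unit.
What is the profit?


Total Revenue = P * Q = 29 * 12 = $348
Total Cost = FC + VC*Q = 23 + 12*12 = $167
Profit = TR - TC = 348 - 167 = $181

$181


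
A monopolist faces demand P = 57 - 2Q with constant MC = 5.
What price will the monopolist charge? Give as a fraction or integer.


MR = 57 - 4Q
Set MR = MC: 57 - 4Q = 5
Q* = 13
Substitute into demand:
P* = 57 - 2*13 = 31

31


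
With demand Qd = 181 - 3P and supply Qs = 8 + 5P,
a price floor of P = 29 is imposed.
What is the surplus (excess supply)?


At P = 29:
Qd = 181 - 3*29 = 94
Qs = 8 + 5*29 = 153
Surplus = Qs - Qd = 153 - 94 = 59

59


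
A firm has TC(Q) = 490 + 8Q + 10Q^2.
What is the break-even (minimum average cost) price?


AC(Q) = 490/Q + 8 + 10Q
To minimize: dAC/dQ = -490/Q^2 + 10 = 0
Q^2 = 490/10 = 49
Q* = 7
Min AC = 490/7 + 8 + 10*7
Min AC = 70 + 8 + 70 = 148

148


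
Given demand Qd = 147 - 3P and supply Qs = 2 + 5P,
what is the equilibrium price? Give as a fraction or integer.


At equilibrium, Qd = Qs.
147 - 3P = 2 + 5P
147 - 2 = 3P + 5P
145 = 8P
P* = 145/8 = 145/8

145/8


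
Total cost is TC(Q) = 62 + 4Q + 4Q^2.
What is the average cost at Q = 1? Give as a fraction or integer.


TC(1) = 62 + 4*1 + 4*1^2
TC(1) = 62 + 4 + 4 = 70
AC = TC/Q = 70/1 = 70

70


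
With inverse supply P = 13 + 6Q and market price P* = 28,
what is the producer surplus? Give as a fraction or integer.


Minimum supply price (at Q=0): P_min = 13
Quantity supplied at P* = 28:
Q* = (28 - 13)/6 = 5/2
PS = (1/2) * Q* * (P* - P_min)
PS = (1/2) * 5/2 * (28 - 13)
PS = (1/2) * 5/2 * 15 = 75/4

75/4


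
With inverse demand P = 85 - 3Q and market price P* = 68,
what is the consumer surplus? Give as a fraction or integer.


Maximum willingness to pay (at Q=0): P_max = 85
Quantity demanded at P* = 68:
Q* = (85 - 68)/3 = 17/3
CS = (1/2) * Q* * (P_max - P*)
CS = (1/2) * 17/3 * (85 - 68)
CS = (1/2) * 17/3 * 17 = 289/6

289/6


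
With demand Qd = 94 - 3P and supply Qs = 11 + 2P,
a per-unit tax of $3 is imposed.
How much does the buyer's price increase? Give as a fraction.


With a per-unit tax, the buyer's price increase depends on relative slopes.
Supply slope: d = 2, Demand slope: b = 3
Buyer's price increase = d * tax / (b + d)
= 2 * 3 / (3 + 2)
= 6 / 5 = 6/5

6/5


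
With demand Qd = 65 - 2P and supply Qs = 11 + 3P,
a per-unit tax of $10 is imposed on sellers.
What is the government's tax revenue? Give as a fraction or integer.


With tax on sellers, new supply: Qs' = 11 + 3(P - 10)
= 3P - 19
New equilibrium quantity:
Q_new = 157/5
Tax revenue = tax * Q_new = 10 * 157/5 = 314

314


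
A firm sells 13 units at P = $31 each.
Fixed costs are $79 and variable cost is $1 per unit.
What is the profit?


Total Revenue = P * Q = 31 * 13 = $403
Total Cost = FC + VC*Q = 79 + 1*13 = $92
Profit = TR - TC = 403 - 92 = $311

$311


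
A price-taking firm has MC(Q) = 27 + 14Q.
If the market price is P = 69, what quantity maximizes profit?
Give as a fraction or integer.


In perfect competition, profit is maximized where P = MC.
69 = 27 + 14Q
42 = 14Q
Q* = 42/14 = 3

3


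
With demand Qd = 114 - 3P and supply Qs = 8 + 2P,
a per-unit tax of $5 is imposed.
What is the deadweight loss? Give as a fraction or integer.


Pre-tax equilibrium quantity: Q* = 252/5
Post-tax equilibrium quantity: Q_tax = 222/5
Reduction in quantity: Q* - Q_tax = 6
DWL = (1/2) * tax * (Q* - Q_tax)
DWL = (1/2) * 5 * 6 = 15

15


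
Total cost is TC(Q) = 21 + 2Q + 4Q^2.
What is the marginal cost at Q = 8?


MC = dTC/dQ = 2 + 2*4*Q
At Q = 8:
MC = 2 + 8*8
MC = 2 + 64 = 66

66


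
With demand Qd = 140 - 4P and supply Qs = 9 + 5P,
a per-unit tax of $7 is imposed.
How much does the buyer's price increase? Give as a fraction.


With a per-unit tax, the buyer's price increase depends on relative slopes.
Supply slope: d = 5, Demand slope: b = 4
Buyer's price increase = d * tax / (b + d)
= 5 * 7 / (4 + 5)
= 35 / 9 = 35/9

35/9


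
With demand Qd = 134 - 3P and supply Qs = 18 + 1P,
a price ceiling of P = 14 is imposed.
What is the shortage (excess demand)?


At P = 14:
Qd = 134 - 3*14 = 92
Qs = 18 + 1*14 = 32
Shortage = Qd - Qs = 92 - 32 = 60

60


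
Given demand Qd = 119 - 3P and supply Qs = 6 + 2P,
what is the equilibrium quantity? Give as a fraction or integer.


First find equilibrium price:
119 - 3P = 6 + 2P
P* = 113/5 = 113/5
Then substitute into demand:
Q* = 119 - 3 * 113/5 = 256/5

256/5


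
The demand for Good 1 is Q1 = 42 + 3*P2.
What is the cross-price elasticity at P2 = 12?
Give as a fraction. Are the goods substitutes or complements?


dQ1/dP2 = 3
At P2 = 12: Q1 = 42 + 3*12 = 78
Exy = (dQ1/dP2)(P2/Q1) = 3 * 12 / 78 = 6/13
Since Exy > 0, the goods are substitutes.

6/13 (substitutes)


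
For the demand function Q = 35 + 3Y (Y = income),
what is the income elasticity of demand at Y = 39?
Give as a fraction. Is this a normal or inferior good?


dQ/dY = 3
At Y = 39: Q = 35 + 3*39 = 152
Ey = (dQ/dY)(Y/Q) = 3 * 39 / 152 = 117/152
Since Ey > 0, this is a normal good.

117/152 (normal good)


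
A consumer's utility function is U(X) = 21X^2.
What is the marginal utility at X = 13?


MU = dU/dX = 21*2*X^(2-1)
MU = 42*X^1
At X = 13:
MU = 42 * 13^1
MU = 42 * 13 = 546

546


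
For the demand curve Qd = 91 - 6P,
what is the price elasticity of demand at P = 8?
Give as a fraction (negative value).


dQ/dP = -6
At P = 8: Q = 91 - 6*8 = 43
E = (dQ/dP)(P/Q) = (-6)(8/43) = -48/43

-48/43


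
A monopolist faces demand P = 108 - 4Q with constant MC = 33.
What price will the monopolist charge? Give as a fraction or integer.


MR = 108 - 8Q
Set MR = MC: 108 - 8Q = 33
Q* = 75/8
Substitute into demand:
P* = 108 - 4*75/8 = 141/2

141/2


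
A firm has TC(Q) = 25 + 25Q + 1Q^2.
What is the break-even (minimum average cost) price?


AC(Q) = 25/Q + 25 + 1Q
To minimize: dAC/dQ = -25/Q^2 + 1 = 0
Q^2 = 25/1 = 25
Q* = 5
Min AC = 25/5 + 25 + 1*5
Min AC = 5 + 25 + 5 = 35

35


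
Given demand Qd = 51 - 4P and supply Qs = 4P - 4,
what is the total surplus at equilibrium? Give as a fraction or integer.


Find equilibrium: 51 - 4P = 4P - 4
51 + 4 = 8P
P* = 55/8 = 55/8
Q* = 4*55/8 - 4 = 47/2
Inverse demand: P = 51/4 - Q/4, so P_max = 51/4
Inverse supply: P = 1 + Q/4, so P_min = 1
CS = (1/2) * 47/2 * (51/4 - 55/8) = 2209/32
PS = (1/2) * 47/2 * (55/8 - 1) = 2209/32
TS = CS + PS = 2209/32 + 2209/32 = 2209/16

2209/16


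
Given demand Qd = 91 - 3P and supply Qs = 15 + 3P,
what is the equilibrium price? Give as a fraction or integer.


At equilibrium, Qd = Qs.
91 - 3P = 15 + 3P
91 - 15 = 3P + 3P
76 = 6P
P* = 76/6 = 38/3

38/3


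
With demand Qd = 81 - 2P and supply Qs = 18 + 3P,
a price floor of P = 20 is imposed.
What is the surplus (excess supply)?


At P = 20:
Qd = 81 - 2*20 = 41
Qs = 18 + 3*20 = 78
Surplus = Qs - Qd = 78 - 41 = 37

37


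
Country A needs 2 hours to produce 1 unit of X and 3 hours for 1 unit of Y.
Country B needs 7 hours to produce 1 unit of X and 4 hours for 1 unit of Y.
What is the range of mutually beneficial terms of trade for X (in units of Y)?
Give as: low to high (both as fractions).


Opportunity cost of X for Country A = hours_X / hours_Y = 2/3 = 2/3 units of Y
Opportunity cost of X for Country B = hours_X / hours_Y = 7/4 = 7/4 units of Y
Terms of trade must be between the two opportunity costs.
Range: 2/3 to 7/4

2/3 to 7/4


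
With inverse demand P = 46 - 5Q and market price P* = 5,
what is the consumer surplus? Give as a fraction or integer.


Maximum willingness to pay (at Q=0): P_max = 46
Quantity demanded at P* = 5:
Q* = (46 - 5)/5 = 41/5
CS = (1/2) * Q* * (P_max - P*)
CS = (1/2) * 41/5 * (46 - 5)
CS = (1/2) * 41/5 * 41 = 1681/10

1681/10


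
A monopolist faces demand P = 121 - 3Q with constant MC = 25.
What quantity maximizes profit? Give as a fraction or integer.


TR = P*Q = (121 - 3Q)Q = 121Q - 3Q^2
MR = dTR/dQ = 121 - 6Q
Set MR = MC:
121 - 6Q = 25
96 = 6Q
Q* = 96/6 = 16

16


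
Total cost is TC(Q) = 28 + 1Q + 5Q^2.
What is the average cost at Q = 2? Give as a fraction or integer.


TC(2) = 28 + 1*2 + 5*2^2
TC(2) = 28 + 2 + 20 = 50
AC = TC/Q = 50/2 = 25

25


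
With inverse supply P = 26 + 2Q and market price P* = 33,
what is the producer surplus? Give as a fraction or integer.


Minimum supply price (at Q=0): P_min = 26
Quantity supplied at P* = 33:
Q* = (33 - 26)/2 = 7/2
PS = (1/2) * Q* * (P* - P_min)
PS = (1/2) * 7/2 * (33 - 26)
PS = (1/2) * 7/2 * 7 = 49/4

49/4


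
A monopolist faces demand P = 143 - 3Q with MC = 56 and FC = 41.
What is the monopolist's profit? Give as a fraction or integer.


MR = MC: 143 - 6Q = 56
Q* = 29/2
P* = 143 - 3*29/2 = 199/2
Profit = (P* - MC)*Q* - FC
= (199/2 - 56)*29/2 - 41
= 87/2*29/2 - 41
= 2523/4 - 41 = 2359/4

2359/4


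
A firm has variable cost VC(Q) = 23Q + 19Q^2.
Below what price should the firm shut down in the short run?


AVC(Q) = VC(Q)/Q = 23 + 19Q
AVC is increasing in Q, so minimum AVC is at Q -> 0+.
Min AVC = 23
The firm should shut down if P < 23.

23


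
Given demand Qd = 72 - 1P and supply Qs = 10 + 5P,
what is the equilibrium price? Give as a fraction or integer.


At equilibrium, Qd = Qs.
72 - 1P = 10 + 5P
72 - 10 = 1P + 5P
62 = 6P
P* = 62/6 = 31/3

31/3


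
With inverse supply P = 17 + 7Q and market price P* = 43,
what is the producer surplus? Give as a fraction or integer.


Minimum supply price (at Q=0): P_min = 17
Quantity supplied at P* = 43:
Q* = (43 - 17)/7 = 26/7
PS = (1/2) * Q* * (P* - P_min)
PS = (1/2) * 26/7 * (43 - 17)
PS = (1/2) * 26/7 * 26 = 338/7

338/7


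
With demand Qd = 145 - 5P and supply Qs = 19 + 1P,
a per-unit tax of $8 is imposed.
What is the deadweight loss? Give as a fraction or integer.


Pre-tax equilibrium quantity: Q* = 40
Post-tax equilibrium quantity: Q_tax = 100/3
Reduction in quantity: Q* - Q_tax = 20/3
DWL = (1/2) * tax * (Q* - Q_tax)
DWL = (1/2) * 8 * 20/3 = 80/3

80/3


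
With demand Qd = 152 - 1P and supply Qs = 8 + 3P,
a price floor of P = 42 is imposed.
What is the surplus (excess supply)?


At P = 42:
Qd = 152 - 1*42 = 110
Qs = 8 + 3*42 = 134
Surplus = Qs - Qd = 134 - 110 = 24

24


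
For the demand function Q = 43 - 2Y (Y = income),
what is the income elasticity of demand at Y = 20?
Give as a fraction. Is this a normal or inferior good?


dQ/dY = -2
At Y = 20: Q = 43 - 2*20 = 3
Ey = (dQ/dY)(Y/Q) = -2 * 20 / 3 = -40/3
Since Ey < 0, this is a inferior good.

-40/3 (inferior good)


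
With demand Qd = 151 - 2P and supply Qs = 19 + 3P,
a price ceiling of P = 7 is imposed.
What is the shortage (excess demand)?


At P = 7:
Qd = 151 - 2*7 = 137
Qs = 19 + 3*7 = 40
Shortage = Qd - Qs = 137 - 40 = 97

97


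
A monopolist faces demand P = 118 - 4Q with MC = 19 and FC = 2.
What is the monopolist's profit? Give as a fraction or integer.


MR = MC: 118 - 8Q = 19
Q* = 99/8
P* = 118 - 4*99/8 = 137/2
Profit = (P* - MC)*Q* - FC
= (137/2 - 19)*99/8 - 2
= 99/2*99/8 - 2
= 9801/16 - 2 = 9769/16

9769/16


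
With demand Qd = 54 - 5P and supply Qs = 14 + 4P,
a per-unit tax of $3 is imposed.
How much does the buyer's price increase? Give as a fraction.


With a per-unit tax, the buyer's price increase depends on relative slopes.
Supply slope: d = 4, Demand slope: b = 5
Buyer's price increase = d * tax / (b + d)
= 4 * 3 / (5 + 4)
= 12 / 9 = 4/3

4/3


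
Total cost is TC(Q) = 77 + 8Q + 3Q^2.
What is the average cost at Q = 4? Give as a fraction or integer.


TC(4) = 77 + 8*4 + 3*4^2
TC(4) = 77 + 32 + 48 = 157
AC = TC/Q = 157/4 = 157/4

157/4


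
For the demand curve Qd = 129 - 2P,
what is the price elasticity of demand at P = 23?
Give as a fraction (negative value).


dQ/dP = -2
At P = 23: Q = 129 - 2*23 = 83
E = (dQ/dP)(P/Q) = (-2)(23/83) = -46/83

-46/83


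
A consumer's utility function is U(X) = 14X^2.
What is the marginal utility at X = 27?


MU = dU/dX = 14*2*X^(2-1)
MU = 28*X^1
At X = 27:
MU = 28 * 27^1
MU = 28 * 27 = 756

756


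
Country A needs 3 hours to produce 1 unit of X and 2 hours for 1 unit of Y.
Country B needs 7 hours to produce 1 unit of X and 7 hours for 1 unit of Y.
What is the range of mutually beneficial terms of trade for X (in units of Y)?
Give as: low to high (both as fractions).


Opportunity cost of X for Country A = hours_X / hours_Y = 3/2 = 3/2 units of Y
Opportunity cost of X for Country B = hours_X / hours_Y = 7/7 = 1 units of Y
Terms of trade must be between the two opportunity costs.
Range: 1 to 3/2

1 to 3/2


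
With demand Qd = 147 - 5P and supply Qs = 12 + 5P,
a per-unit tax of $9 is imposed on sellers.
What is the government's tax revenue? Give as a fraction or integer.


With tax on sellers, new supply: Qs' = 12 + 5(P - 9)
= 5P - 33
New equilibrium quantity:
Q_new = 57
Tax revenue = tax * Q_new = 9 * 57 = 513

513


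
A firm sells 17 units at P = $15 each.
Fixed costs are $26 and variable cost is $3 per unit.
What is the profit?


Total Revenue = P * Q = 15 * 17 = $255
Total Cost = FC + VC*Q = 26 + 3*17 = $77
Profit = TR - TC = 255 - 77 = $178

$178


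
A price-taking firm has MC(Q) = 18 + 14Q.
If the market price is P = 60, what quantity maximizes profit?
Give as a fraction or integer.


In perfect competition, profit is maximized where P = MC.
60 = 18 + 14Q
42 = 14Q
Q* = 42/14 = 3

3


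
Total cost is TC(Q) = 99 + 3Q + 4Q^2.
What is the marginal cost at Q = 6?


MC = dTC/dQ = 3 + 2*4*Q
At Q = 6:
MC = 3 + 8*6
MC = 3 + 48 = 51

51


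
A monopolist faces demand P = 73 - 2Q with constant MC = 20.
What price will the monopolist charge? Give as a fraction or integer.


MR = 73 - 4Q
Set MR = MC: 73 - 4Q = 20
Q* = 53/4
Substitute into demand:
P* = 73 - 2*53/4 = 93/2

93/2


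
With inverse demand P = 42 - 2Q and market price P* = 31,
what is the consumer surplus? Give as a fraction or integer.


Maximum willingness to pay (at Q=0): P_max = 42
Quantity demanded at P* = 31:
Q* = (42 - 31)/2 = 11/2
CS = (1/2) * Q* * (P_max - P*)
CS = (1/2) * 11/2 * (42 - 31)
CS = (1/2) * 11/2 * 11 = 121/4

121/4


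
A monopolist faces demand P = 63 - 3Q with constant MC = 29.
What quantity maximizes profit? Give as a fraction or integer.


TR = P*Q = (63 - 3Q)Q = 63Q - 3Q^2
MR = dTR/dQ = 63 - 6Q
Set MR = MC:
63 - 6Q = 29
34 = 6Q
Q* = 34/6 = 17/3

17/3


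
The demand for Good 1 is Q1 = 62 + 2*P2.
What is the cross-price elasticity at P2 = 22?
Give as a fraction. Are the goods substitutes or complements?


dQ1/dP2 = 2
At P2 = 22: Q1 = 62 + 2*22 = 106
Exy = (dQ1/dP2)(P2/Q1) = 2 * 22 / 106 = 22/53
Since Exy > 0, the goods are substitutes.

22/53 (substitutes)
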